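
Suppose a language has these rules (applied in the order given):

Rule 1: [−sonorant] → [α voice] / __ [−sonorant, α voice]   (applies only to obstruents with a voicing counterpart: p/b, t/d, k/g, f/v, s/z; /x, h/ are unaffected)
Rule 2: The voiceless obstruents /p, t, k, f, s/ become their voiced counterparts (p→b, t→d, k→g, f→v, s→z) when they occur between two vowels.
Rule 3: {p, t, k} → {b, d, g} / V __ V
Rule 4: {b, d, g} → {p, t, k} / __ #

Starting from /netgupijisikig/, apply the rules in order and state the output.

nedgubijizigik

Rule 1 (regressive voicing assimilation): /t/ precedes the voiced obstruent /g/, so it voices to [d] by assimilation. /netgupijisikig/ → nedgupijisikig.
Rule 2 (intervocalic voicing): /p/ is a voiceless obstruent between vowels /u/ and /i/, so it voices to [b]. /s/ is a voiceless obstruent between vowels /i/ and /i/, so it voices to [z]. /k/ is a voiceless obstruent between vowels /i/ and /i/, so it voices to [g]. /nedgupijisikig/ → nedgubijizigig.
Rule 3 (intervocalic voicing): no segment meets the environment; /nedgubijizigig/ is unchanged.
Rule 4 (final devoicing): /g/ is a voiced stop in word-final position, so it devoices to [k]. /nedgubijizigig/ → nedgubijizigik.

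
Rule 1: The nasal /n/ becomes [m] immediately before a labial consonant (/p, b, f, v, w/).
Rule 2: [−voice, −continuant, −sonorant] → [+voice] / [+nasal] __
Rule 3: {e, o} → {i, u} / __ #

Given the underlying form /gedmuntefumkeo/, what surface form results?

Rule 1 (nasal place assimilation): no segment meets the environment; /gedmuntefumkeo/ is unchanged.
Rule 2 (post-nasal voicing): /t/ is a voiceless stop immediately after the nasal /n/, so it voices to [d]. /k/ is a voiceless stop immediately after the nasal /m/, so it voices to [g]. /gedmuntefumkeo/ → gedmundefumgeo.
Rule 3 (final vowel raising): /o/ is a mid vowel in word-final position, so it raises to [u]. /gedmundefumgeo/ → gedmundefumgeu.

gedmundefumgeu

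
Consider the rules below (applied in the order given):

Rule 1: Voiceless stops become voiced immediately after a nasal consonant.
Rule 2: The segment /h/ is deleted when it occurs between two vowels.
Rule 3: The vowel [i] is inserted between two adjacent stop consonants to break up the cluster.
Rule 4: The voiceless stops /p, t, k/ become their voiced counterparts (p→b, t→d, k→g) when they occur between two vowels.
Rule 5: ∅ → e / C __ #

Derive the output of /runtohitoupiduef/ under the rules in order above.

rundoidoubiduefe

Rule 1 (post-nasal voicing): /t/ is a voiceless stop immediately after the nasal /n/, so it voices to [d]. /runtohitoupiduef/ → rundohitoupiduef.
Rule 2 (intervocalic h-deletion): /h/ occurs between vowels /o/ and /i/, so it deletes. /rundohitoupiduef/ → rundoitoupiduef.
Rule 3 (stop-cluster i-epenthesis): no segment meets the environment; /rundoitoupiduef/ is unchanged.
Rule 4 (intervocalic voicing): /t/ is a voiceless stop between vowels /i/ and /o/, so it voices to [d]. /p/ is a voiceless stop between vowels /u/ and /i/, so it voices to [b]. /rundoitoupiduef/ → rundoidoubiduef.
Rule 5 (final e-epenthesis): the form ends in the consonant /f/, so [e] is inserted word-finally. /rundoidoubiduef/ → rundoidoubiduefe.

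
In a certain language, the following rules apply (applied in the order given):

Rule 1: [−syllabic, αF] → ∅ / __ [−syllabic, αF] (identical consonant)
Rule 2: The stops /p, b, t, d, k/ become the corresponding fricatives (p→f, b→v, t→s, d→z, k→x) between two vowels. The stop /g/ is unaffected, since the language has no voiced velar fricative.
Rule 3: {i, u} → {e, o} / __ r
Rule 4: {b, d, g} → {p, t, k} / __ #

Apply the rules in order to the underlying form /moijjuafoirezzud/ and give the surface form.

Rule 1 (degemination): /jj/ is a geminate; the first /j/ deletes. /zz/ is a geminate; the first /z/ deletes. /moijjuafoirezzud/ → moijuafoirezud.
Rule 2 (intervocalic spirantization): no segment meets the environment; /moijuafoirezud/ is unchanged.
Rule 3 (pre-rhotic lowering): /i/ is a high vowel immediately before /r/, so it lowers to [e]. /moijuafoirezud/ → moijuafoerezud.
Rule 4 (final devoicing): /d/ is a voiced stop in word-final position, so it devoices to [t]. /moijuafoerezud/ → moijuafoerezut.

moijuafoerezut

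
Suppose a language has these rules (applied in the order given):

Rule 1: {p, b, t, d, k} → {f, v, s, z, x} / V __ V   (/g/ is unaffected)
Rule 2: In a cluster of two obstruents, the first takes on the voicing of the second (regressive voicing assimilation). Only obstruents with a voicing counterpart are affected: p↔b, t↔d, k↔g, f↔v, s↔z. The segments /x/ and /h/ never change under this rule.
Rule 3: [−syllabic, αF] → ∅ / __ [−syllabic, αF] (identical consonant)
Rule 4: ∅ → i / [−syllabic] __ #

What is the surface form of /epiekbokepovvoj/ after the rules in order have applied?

Rule 1 (intervocalic spirantization): /p/ is a stop between vowels /e/ and /i/, so it spirantizes to the fricative [f]. /k/ is a stop between vowels /o/ and /e/, so it spirantizes to the fricative [x]. /p/ is a stop between vowels /e/ and /o/, so it spirantizes to the fricative [f]. /epiekbokepovvoj/ → efiekboxefovvoj.
Rule 2 (regressive voicing assimilation): /k/ precedes the voiced obstruent /b/, so it voices to [g] by assimilation. /efiekboxefovvoj/ → efiegboxefovvoj.
Rule 3 (degemination): /vv/ is a geminate; the first /v/ deletes. /efiegboxefovvoj/ → efiegboxefovoj.
Rule 4 (final i-epenthesis): the form ends in the consonant /j/, so [i] is inserted word-finally. /efiegboxefovoj/ → efiegboxefovoji.

efiegboxefovoji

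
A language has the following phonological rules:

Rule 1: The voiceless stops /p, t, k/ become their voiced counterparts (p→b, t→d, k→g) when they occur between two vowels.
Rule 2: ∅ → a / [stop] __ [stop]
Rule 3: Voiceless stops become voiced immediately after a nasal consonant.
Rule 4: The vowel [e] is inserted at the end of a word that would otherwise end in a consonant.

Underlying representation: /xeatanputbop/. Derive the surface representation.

Rule 1 (intervocalic voicing): /t/ is a voiceless stop between vowels /a/ and /a/, so it voices to [d]. /xeatanputbop/ → xeadanputbop.
Rule 2 (stop-cluster a-epenthesis): /t/ and /b/ form a stop–stop cluster, so [a] is inserted between them. /xeadanputbop/ → xeadanputabop.
Rule 3 (post-nasal voicing): /p/ is a voiceless stop immediately after the nasal /n/, so it voices to [b]. /xeadanputabop/ → xeadanbutabop.
Rule 4 (final e-epenthesis): the form ends in the consonant /p/, so [e] is inserted word-finally. /xeadanbutabop/ → xeadanbutabope.

xeadanbutabope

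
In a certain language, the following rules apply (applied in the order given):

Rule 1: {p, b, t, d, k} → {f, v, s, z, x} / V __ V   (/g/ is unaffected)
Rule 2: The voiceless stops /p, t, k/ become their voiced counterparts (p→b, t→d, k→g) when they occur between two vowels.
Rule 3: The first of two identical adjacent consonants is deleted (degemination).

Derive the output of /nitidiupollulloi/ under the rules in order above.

nisiziufoluloi

Rule 1 (intervocalic spirantization): /t/ is a stop between vowels /i/ and /i/, so it spirantizes to the fricative [s]. /d/ is a stop between vowels /i/ and /i/, so it spirantizes to the fricative [z]. /p/ is a stop between vowels /u/ and /o/, so it spirantizes to the fricative [f]. /nitidiupollulloi/ → nisiziufollulloi.
Rule 2 (intervocalic voicing): no segment meets the environment; /nisiziufollulloi/ is unchanged.
Rule 3 (degemination): /ll/ is a geminate; the first /l/ deletes. /ll/ is a geminate; the first /l/ deletes. /nisiziufollulloi/ → nisiziufoluloi.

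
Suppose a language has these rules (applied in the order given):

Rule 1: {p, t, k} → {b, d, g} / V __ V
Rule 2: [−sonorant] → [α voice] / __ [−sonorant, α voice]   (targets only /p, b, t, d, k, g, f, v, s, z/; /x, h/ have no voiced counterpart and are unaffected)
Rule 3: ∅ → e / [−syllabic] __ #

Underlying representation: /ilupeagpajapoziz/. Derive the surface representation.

Rule 1 (intervocalic voicing): /p/ is a voiceless stop between vowels /u/ and /e/, so it voices to [b]. /p/ is a voiceless stop between vowels /a/ and /o/, so it voices to [b]. /ilupeagpajapoziz/ → ilubeagpajaboziz.
Rule 2 (regressive voicing assimilation): /g/ precedes the voiceless obstruent /p/, so it devoices to [k] by assimilation. /ilubeagpajaboziz/ → ilubeakpajaboziz.
Rule 3 (final e-epenthesis): the form ends in the consonant /z/, so [e] is inserted word-finally. /ilubeakpajaboziz/ → ilubeakpajabozize.

ilubeakpajabozize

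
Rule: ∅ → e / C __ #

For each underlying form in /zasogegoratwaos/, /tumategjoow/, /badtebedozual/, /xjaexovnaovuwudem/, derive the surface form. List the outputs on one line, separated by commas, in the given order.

zasogegoratwaose, tumategjoowe, badtebedozuale, xjaexovnaovuwudeme

/zasogegoratwaos/: the form ends in the consonant /s/, so [e] is inserted word-finally. → [zasogegoratwaose].
/tumategjoow/: the form ends in the consonant /w/, so [e] is inserted word-finally. → [tumategjoowe].
/badtebedozual/: the form ends in the consonant /l/, so [e] is inserted word-finally. → [badtebedozuale].
/xjaexovnaovuwudem/: the form ends in the consonant /m/, so [e] is inserted word-finally. → [xjaexovnaovuwudeme].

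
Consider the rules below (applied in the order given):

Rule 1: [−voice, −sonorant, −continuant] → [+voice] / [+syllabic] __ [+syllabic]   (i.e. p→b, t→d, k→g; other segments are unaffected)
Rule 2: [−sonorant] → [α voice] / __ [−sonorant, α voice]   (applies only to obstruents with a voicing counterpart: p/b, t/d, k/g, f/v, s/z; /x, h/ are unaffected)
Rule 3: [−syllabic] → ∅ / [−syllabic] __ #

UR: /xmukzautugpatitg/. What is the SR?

Rule 1 (intervocalic voicing): /t/ is a voiceless stop between vowels /u/ and /u/, so it voices to [d]. /t/ is a voiceless stop between vowels /a/ and /i/, so it voices to [d]. /xmukzautugpatitg/ → xmukzaudugpaditg.
Rule 2 (regressive voicing assimilation): /k/ precedes the voiced obstruent /z/, so it voices to [g] by assimilation. /g/ precedes the voiceless obstruent /p/, so it devoices to [k] by assimilation. /t/ precedes the voiced obstruent /g/, so it voices to [d] by assimilation. /xmukzaudugpaditg/ → xmugzaudukpadidg.
Rule 3 (final cluster simplification): /g/ is the second consonant of a word-final cluster /dg/, so it deletes. /xmugzaudukpadidg/ → xmugzaudukpadid.

xmugzaudukpadid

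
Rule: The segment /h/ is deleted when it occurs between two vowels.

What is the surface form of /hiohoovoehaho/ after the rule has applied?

hiooovoeao

/h/ occurs between vowels /o/ and /o/, so it deletes.
/h/ occurs between vowels /e/ and /a/, so it deletes.
/h/ occurs between vowels /a/ and /o/, so it deletes.
Surface form: [hiooovoeao].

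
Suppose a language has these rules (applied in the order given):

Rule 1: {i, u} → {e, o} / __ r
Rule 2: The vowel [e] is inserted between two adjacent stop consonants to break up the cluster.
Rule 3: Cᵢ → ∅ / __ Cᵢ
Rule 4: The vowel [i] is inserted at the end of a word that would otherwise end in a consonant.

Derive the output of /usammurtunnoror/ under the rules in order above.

usamortunorori

Rule 1 (pre-rhotic lowering): /u/ is a high vowel immediately before /r/, so it lowers to [o]. /usammurtunnoror/ → usammortunnoror.
Rule 2 (stop-cluster e-epenthesis): no segment meets the environment; /usammortunnoror/ is unchanged.
Rule 3 (degemination): /mm/ is a geminate; the first /m/ deletes. /nn/ is a geminate; the first /n/ deletes. /usammortunnoror/ → usamortunoror.
Rule 4 (final i-epenthesis): the form ends in the consonant /r/, so [i] is inserted word-finally. /usamortunoror/ → usamortunorori.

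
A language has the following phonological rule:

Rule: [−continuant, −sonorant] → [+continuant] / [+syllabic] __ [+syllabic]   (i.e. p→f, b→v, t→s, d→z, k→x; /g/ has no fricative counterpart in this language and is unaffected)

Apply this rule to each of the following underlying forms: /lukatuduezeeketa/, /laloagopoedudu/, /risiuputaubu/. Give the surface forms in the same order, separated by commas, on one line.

/lukatuduezeeketa/: /k/ is a stop between vowels /u/ and /a/, so it spirantizes to the fricative [x]. /t/ is a stop between vowels /a/ and /u/, so it spirantizes to the fricative [s]. /d/ is a stop between vowels /u/ and /u/, so it spirantizes to the fricative [z]. /k/ is a stop between vowels /e/ and /e/, so it spirantizes to the fricative [x]. /t/ is a stop between vowels /e/ and /a/, so it spirantizes to the fricative [s]. → [luxasuzuezeexesa].
/laloagopoedudu/: /p/ is a stop between vowels /o/ and /o/, so it spirantizes to the fricative [f]. /d/ is a stop between vowels /e/ and /u/, so it spirantizes to the fricative [z]. /d/ is a stop between vowels /u/ and /u/, so it spirantizes to the fricative [z]. → [laloagofoezuzu].
/risiuputaubu/: /p/ is a stop between vowels /u/ and /u/, so it spirantizes to the fricative [f]. /t/ is a stop between vowels /u/ and /a/, so it spirantizes to the fricative [s]. /b/ is a stop between vowels /u/ and /u/, so it spirantizes to the fricative [v]. → [risiufusauvu].

luxasuzuezeexesa, laloagofoezuzu, risiufusauvu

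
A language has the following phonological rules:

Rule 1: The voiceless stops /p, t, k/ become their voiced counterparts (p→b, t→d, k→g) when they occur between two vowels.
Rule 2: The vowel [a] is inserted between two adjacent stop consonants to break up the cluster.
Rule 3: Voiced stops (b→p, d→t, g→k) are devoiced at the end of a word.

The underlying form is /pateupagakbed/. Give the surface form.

Rule 1 (intervocalic voicing): /t/ is a voiceless stop between vowels /a/ and /e/, so it voices to [d]. /p/ is a voiceless stop between vowels /u/ and /a/, so it voices to [b]. /pateupagakbed/ → padeubagakbed.
Rule 2 (stop-cluster a-epenthesis): /k/ and /b/ form a stop–stop cluster, so [a] is inserted between them. /padeubagakbed/ → padeubagakabed.
Rule 3 (final devoicing): /d/ is a voiced stop in word-final position, so it devoices to [t]. /padeubagakabed/ → padeubagakabet.

padeubagakabet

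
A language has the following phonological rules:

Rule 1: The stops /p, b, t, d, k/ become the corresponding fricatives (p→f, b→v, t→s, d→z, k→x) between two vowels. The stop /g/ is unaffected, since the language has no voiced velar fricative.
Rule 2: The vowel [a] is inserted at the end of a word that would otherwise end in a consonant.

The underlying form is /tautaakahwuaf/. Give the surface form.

Rule 1 (intervocalic spirantization): /t/ is a stop between vowels /u/ and /a/, so it spirantizes to the fricative [s]. /k/ is a stop between vowels /a/ and /a/, so it spirantizes to the fricative [x]. /tautaakahwuaf/ → tausaaxahwuaf.
Rule 2 (final a-epenthesis): the form ends in the consonant /f/, so [a] is inserted word-finally. /tausaaxahwuaf/ → tausaaxahwuafa.

tausaaxahwuafa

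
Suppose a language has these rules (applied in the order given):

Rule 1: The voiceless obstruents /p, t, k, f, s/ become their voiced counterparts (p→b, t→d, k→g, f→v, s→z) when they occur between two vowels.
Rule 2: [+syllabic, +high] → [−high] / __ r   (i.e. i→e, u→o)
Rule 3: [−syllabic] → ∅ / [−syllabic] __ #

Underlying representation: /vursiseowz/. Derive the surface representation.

Rule 1 (intervocalic voicing): /s/ is a voiceless obstruent between vowels /i/ and /e/, so it voices to [z]. /vursiseowz/ → vursizeowz.
Rule 2 (pre-rhotic lowering): /u/ is a high vowel immediately before /r/, so it lowers to [o]. /vursizeowz/ → vorsizeowz.
Rule 3 (final cluster simplification): /z/ is the second consonant of a word-final cluster /wz/, so it deletes. /vorsizeowz/ → vorsizeow.

vorsizeow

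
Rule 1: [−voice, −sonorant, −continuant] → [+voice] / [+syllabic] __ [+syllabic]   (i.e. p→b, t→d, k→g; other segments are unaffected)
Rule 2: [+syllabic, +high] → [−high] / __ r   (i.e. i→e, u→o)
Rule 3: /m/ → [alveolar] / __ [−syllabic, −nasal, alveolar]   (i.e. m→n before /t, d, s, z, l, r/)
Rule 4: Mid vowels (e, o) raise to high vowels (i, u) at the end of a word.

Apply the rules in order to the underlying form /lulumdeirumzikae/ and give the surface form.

Rule 1 (intervocalic voicing): /k/ is a voiceless stop between vowels /i/ and /a/, so it voices to [g]. /lulumdeirumzikae/ → lulumdeirumzigae.
Rule 2 (pre-rhotic lowering): /i/ is a high vowel immediately before /r/, so it lowers to [e]. /lulumdeirumzigae/ → lulumdeerumzigae.
Rule 3 (nasal place assimilation): /m/ precedes the alveolar consonant /d/, so it assimilates in place to [n]. /m/ precedes the alveolar consonant /z/, so it assimilates in place to [n]. /lulumdeerumzigae/ → lulundeerunzigae.
Rule 4 (final vowel raising): /e/ is a mid vowel in word-final position, so it raises to [i]. /lulundeerunzigae/ → lulundeerunzigai.

lulundeerunzigai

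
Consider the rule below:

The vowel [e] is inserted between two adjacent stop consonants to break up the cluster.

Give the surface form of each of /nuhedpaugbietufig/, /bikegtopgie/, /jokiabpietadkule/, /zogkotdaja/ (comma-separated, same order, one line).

/nuhedpaugbietufig/: /d/ and /p/ form a stop–stop cluster, so [e] is inserted between them. /g/ and /b/ form a stop–stop cluster, so [e] is inserted between them. → [nuhedepaugebietufig].
/bikegtopgie/: /g/ and /t/ form a stop–stop cluster, so [e] is inserted between them. /p/ and /g/ form a stop–stop cluster, so [e] is inserted between them. → [bikegetopegie].
/jokiabpietadkule/: /b/ and /p/ form a stop–stop cluster, so [e] is inserted between them. /d/ and /k/ form a stop–stop cluster, so [e] is inserted between them. → [jokiabepietadekule].
/zogkotdaja/: /g/ and /k/ form a stop–stop cluster, so [e] is inserted between them. /t/ and /d/ form a stop–stop cluster, so [e] is inserted between them. → [zogekotedaja].

nuhedepaugebietufig, bikegetopegie, jokiabepietadekule, zogekotedaja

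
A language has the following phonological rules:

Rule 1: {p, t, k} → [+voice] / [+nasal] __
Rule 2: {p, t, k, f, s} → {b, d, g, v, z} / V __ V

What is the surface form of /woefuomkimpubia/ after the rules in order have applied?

woevuomgimbubia

Rule 1 (post-nasal voicing): /k/ is a voiceless stop immediately after the nasal /m/, so it voices to [g]. /p/ is a voiceless stop immediately after the nasal /m/, so it voices to [b]. /woefuomkimpubia/ → woefuomgimbubia.
Rule 2 (intervocalic voicing): /f/ is a voiceless obstruent between vowels /e/ and /u/, so it voices to [v]. /woefuomgimbubia/ → woevuomgimbubia.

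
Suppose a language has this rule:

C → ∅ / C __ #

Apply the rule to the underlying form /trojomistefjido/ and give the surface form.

trojomistefjido

No segment of /trojomistefjido/ meets the structural description of the rule, so the form surfaces unchanged.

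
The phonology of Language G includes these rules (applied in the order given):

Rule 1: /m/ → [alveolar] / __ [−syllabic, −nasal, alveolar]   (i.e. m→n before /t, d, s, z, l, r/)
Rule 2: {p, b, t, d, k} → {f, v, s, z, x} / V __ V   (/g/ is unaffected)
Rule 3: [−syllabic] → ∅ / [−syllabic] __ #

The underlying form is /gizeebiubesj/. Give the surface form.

gizeeviuves

Rule 1 (nasal place assimilation): no segment meets the environment; /gizeebiubesj/ is unchanged.
Rule 2 (intervocalic spirantization): /b/ is a stop between vowels /e/ and /i/, so it spirantizes to the fricative [v]. /b/ is a stop between vowels /u/ and /e/, so it spirantizes to the fricative [v]. /gizeebiubesj/ → gizeeviuvesj.
Rule 3 (final cluster simplification): /j/ is the second consonant of a word-final cluster /sj/, so it deletes. /gizeeviuvesj/ → gizeeviuves.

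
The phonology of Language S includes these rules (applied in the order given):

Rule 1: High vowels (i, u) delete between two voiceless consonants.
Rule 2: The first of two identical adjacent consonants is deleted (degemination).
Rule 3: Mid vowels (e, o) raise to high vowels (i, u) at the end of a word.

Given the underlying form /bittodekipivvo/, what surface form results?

bitodekpivu

Rule 1 (high vowel syncope): /i/ is a high vowel flanked by voiceless consonants /k/ and /p/, so it deletes. /bittodekipivvo/ → bittodekpivvo.
Rule 2 (degemination): /tt/ is a geminate; the first /t/ deletes. /vv/ is a geminate; the first /v/ deletes. /bittodekpivvo/ → bitodekpivo.
Rule 3 (final vowel raising): /o/ is a mid vowel in word-final position, so it raises to [u]. /bitodekpivo/ → bitodekpivu.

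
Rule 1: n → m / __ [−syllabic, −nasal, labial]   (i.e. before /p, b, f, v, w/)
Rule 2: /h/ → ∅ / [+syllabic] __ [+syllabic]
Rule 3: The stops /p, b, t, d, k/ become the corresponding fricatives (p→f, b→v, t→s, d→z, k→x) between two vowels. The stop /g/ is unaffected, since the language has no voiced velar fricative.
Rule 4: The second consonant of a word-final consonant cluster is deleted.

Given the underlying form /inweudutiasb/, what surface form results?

imweuzusias

Rule 1 (nasal place assimilation): /n/ precedes the labial consonant /w/, so it assimilates in place to [m]. /inweudutiasb/ → imweudutiasb.
Rule 2 (intervocalic h-deletion): no segment meets the environment; /imweudutiasb/ is unchanged.
Rule 3 (intervocalic spirantization): /d/ is a stop between vowels /u/ and /u/, so it spirantizes to the fricative [z]. /t/ is a stop between vowels /u/ and /i/, so it spirantizes to the fricative [s]. /imweudutiasb/ → imweuzusiasb.
Rule 4 (final cluster simplification): /b/ is the second consonant of a word-final cluster /sb/, so it deletes. /imweuzusiasb/ → imweuzusias.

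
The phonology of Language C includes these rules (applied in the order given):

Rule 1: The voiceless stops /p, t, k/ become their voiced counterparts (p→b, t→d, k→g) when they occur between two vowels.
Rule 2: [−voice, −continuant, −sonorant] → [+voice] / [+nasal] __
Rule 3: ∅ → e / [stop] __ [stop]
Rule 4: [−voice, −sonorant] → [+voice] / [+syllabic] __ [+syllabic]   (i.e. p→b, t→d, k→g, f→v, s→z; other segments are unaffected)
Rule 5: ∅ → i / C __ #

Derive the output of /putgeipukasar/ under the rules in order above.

pudegeibugazari

Rule 1 (intervocalic voicing): /p/ is a voiceless stop between vowels /i/ and /u/, so it voices to [b]. /k/ is a voiceless stop between vowels /u/ and /a/, so it voices to [g]. /putgeipukasar/ → putgeibugasar.
Rule 2 (post-nasal voicing): no segment meets the environment; /putgeibugasar/ is unchanged.
Rule 3 (stop-cluster e-epenthesis): /t/ and /g/ form a stop–stop cluster, so [e] is inserted between them. /putgeibugasar/ → putegeibugasar.
Rule 4 (intervocalic voicing): /t/ is a voiceless obstruent between vowels /u/ and /e/, so it voices to [d]. /s/ is a voiceless obstruent between vowels /a/ and /a/, so it voices to [z]. /putegeibugasar/ → pudegeibugazar.
Rule 5 (final i-epenthesis): the form ends in the consonant /r/, so [i] is inserted word-finally. /pudegeibugazar/ → pudegeibugazari.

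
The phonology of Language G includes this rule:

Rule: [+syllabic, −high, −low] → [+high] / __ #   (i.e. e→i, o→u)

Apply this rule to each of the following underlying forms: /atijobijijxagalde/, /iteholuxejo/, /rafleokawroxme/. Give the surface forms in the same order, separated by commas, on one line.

/atijobijijxagalde/: /e/ is a mid vowel in word-final position, so it raises to [i]. → [atijobijijxagaldi].
/iteholuxejo/: /o/ is a mid vowel in word-final position, so it raises to [u]. → [iteholuxeju].
/rafleokawroxme/: /e/ is a mid vowel in word-final position, so it raises to [i]. → [rafleokawroxmi].

atijobijijxagaldi, iteholuxeju, rafleokawroxmi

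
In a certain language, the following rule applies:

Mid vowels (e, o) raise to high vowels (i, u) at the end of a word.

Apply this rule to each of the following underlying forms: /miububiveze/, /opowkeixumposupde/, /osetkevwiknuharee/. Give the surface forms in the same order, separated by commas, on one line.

miububivezi, opowkeixumposupdi, osetkevwiknuharei

/miububiveze/: /e/ is a mid vowel in word-final position, so it raises to [i]. → [miububivezi].
/opowkeixumposupde/: /e/ is a mid vowel in word-final position, so it raises to [i]. → [opowkeixumposupdi].
/osetkevwiknuharee/: /e/ is a mid vowel in word-final position, so it raises to [i]. → [osetkevwiknuharei].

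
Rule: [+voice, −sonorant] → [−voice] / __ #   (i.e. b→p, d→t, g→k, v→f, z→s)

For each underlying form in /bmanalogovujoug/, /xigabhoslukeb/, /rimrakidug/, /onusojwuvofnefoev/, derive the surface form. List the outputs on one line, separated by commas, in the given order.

bmanalogovujouk, xigabhoslukep, rimrakiduk, onusojwuvofnefoef

/bmanalogovujoug/: /g/ is a voiced obstruent in word-final position, so it devoices to [k]. → [bmanalogovujouk].
/xigabhoslukeb/: /b/ is a voiced obstruent in word-final position, so it devoices to [p]. → [xigabhoslukep].
/rimrakidug/: /g/ is a voiced obstruent in word-final position, so it devoices to [k]. → [rimrakiduk].
/onusojwuvofnefoev/: /v/ is a voiced obstruent in word-final position, so it devoices to [f]. → [onusojwuvofnefoef].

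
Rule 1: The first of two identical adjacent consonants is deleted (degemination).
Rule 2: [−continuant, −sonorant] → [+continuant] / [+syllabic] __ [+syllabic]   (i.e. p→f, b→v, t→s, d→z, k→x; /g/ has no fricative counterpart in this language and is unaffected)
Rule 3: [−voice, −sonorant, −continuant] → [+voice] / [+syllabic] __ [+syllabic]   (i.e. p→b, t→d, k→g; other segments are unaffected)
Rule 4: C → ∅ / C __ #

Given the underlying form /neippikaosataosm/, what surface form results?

neifixaosasaos

Rule 1 (degemination): /pp/ is a geminate; the first /p/ deletes. /neippikaosataosm/ → neipikaosataosm.
Rule 2 (intervocalic spirantization): /p/ is a stop between vowels /i/ and /i/, so it spirantizes to the fricative [f]. /k/ is a stop between vowels /i/ and /a/, so it spirantizes to the fricative [x]. /t/ is a stop between vowels /a/ and /a/, so it spirantizes to the fricative [s]. /neipikaosataosm/ → neifixaosasaosm.
Rule 3 (intervocalic voicing): no segment meets the environment; /neifixaosasaosm/ is unchanged.
Rule 4 (final cluster simplification): /m/ is the second consonant of a word-final cluster /sm/, so it deletes. /neifixaosasaosm/ → neifixaosasaos.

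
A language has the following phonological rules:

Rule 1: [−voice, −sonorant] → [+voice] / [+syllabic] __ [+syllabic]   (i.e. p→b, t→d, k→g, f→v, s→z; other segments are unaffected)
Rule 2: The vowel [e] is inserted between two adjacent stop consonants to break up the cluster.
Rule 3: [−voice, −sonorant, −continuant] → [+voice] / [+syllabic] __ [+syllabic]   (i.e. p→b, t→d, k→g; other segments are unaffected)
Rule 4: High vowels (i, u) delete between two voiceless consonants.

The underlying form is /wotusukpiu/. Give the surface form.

woduzugebiu

Rule 1 (intervocalic voicing): /t/ is a voiceless obstruent between vowels /o/ and /u/, so it voices to [d]. /s/ is a voiceless obstruent between vowels /u/ and /u/, so it voices to [z]. /wotusukpiu/ → woduzukpiu.
Rule 2 (stop-cluster e-epenthesis): /k/ and /p/ form a stop–stop cluster, so [e] is inserted between them. /woduzukpiu/ → woduzukepiu.
Rule 3 (intervocalic voicing): /k/ is a voiceless stop between vowels /u/ and /e/, so it voices to [g]. /p/ is a voiceless stop between vowels /e/ and /i/, so it voices to [b]. /woduzukepiu/ → woduzugebiu.
Rule 4 (high vowel syncope): no segment meets the environment; /woduzugebiu/ is unchanged.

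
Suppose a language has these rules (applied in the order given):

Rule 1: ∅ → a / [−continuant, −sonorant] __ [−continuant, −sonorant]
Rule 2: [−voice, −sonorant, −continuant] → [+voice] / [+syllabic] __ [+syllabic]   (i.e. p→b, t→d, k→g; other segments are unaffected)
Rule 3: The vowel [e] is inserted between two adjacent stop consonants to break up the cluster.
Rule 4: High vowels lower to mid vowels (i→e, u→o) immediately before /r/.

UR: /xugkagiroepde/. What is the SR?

xugagageroebade

Rule 1 (stop-cluster a-epenthesis): /g/ and /k/ form a stop–stop cluster, so [a] is inserted between them. /p/ and /d/ form a stop–stop cluster, so [a] is inserted between them. /xugkagiroepde/ → xugakagiroepade.
Rule 2 (intervocalic voicing): /k/ is a voiceless stop between vowels /a/ and /a/, so it voices to [g]. /p/ is a voiceless stop between vowels /e/ and /a/, so it voices to [b]. /xugakagiroepade/ → xugagagiroebade.
Rule 3 (stop-cluster e-epenthesis): no segment meets the environment; /xugagagiroebade/ is unchanged.
Rule 4 (pre-rhotic lowering): /i/ is a high vowel immediately before /r/, so it lowers to [e]. /xugagagiroebade/ → xugagageroebade.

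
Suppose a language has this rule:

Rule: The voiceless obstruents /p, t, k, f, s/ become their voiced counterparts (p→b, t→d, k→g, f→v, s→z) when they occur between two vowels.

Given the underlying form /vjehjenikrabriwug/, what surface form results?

vjehjenikrabriwug

No segment of /vjehjenikrabriwug/ meets the structural description of the rule, so the form surfaces unchanged.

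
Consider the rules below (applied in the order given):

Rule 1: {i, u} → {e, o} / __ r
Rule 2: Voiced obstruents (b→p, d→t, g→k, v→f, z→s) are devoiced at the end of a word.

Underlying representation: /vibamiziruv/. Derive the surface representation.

Rule 1 (pre-rhotic lowering): /i/ is a high vowel immediately before /r/, so it lowers to [e]. /vibamiziruv/ → vibamizeruv.
Rule 2 (final devoicing): /v/ is a voiced obstruent in word-final position, so it devoices to [f]. /vibamizeruv/ → vibamizeruf.

vibamizeruf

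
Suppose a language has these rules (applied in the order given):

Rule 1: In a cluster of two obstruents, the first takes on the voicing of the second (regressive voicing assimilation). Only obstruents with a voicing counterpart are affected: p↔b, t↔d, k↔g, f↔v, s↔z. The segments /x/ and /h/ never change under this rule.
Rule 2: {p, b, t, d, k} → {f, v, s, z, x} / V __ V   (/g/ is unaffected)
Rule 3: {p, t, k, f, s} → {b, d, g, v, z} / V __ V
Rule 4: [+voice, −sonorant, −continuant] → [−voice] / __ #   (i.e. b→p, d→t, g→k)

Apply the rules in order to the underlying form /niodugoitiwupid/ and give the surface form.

niozugoiziwuvit

Rule 1 (regressive voicing assimilation): no segment meets the environment; /niodugoitiwupid/ is unchanged.
Rule 2 (intervocalic spirantization): /d/ is a stop between vowels /o/ and /u/, so it spirantizes to the fricative [z]. /t/ is a stop between vowels /i/ and /i/, so it spirantizes to the fricative [s]. /p/ is a stop between vowels /u/ and /i/, so it spirantizes to the fricative [f]. /niodugoitiwupid/ → niozugoisiwufid.
Rule 3 (intervocalic voicing): /s/ is a voiceless obstruent between vowels /i/ and /i/, so it voices to [z]. /f/ is a voiceless obstruent between vowels /u/ and /i/, so it voices to [v]. /niozugoisiwufid/ → niozugoiziwuvid.
Rule 4 (final devoicing): /d/ is a voiced stop in word-final position, so it devoices to [t]. /niozugoiziwuvid/ → niozugoiziwuvit.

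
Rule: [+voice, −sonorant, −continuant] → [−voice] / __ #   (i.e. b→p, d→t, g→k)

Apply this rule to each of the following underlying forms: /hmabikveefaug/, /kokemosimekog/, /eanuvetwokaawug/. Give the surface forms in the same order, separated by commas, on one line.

hmabikveefauk, kokemosimekok, eanuvetwokaawuk

/hmabikveefaug/: /g/ is a voiced stop in word-final position, so it devoices to [k]. → [hmabikveefauk].
/kokemosimekog/: /g/ is a voiced stop in word-final position, so it devoices to [k]. → [kokemosimekok].
/eanuvetwokaawug/: /g/ is a voiced stop in word-final position, so it devoices to [k]. → [eanuvetwokaawuk].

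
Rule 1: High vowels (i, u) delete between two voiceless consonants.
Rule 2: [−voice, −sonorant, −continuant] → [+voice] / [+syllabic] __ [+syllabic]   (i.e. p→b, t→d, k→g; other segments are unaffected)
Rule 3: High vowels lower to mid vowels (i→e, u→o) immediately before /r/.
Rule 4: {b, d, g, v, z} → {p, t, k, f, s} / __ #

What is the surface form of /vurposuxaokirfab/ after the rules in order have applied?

vorposxaogerfap

Rule 1 (high vowel syncope): /u/ is a high vowel flanked by voiceless consonants /s/ and /x/, so it deletes. /vurposuxaokirfab/ → vurposxaokirfab.
Rule 2 (intervocalic voicing): /k/ is a voiceless stop between vowels /o/ and /i/, so it voices to [g]. /vurposxaokirfab/ → vurposxaogirfab.
Rule 3 (pre-rhotic lowering): /u/ is a high vowel immediately before /r/, so it lowers to [o]. /i/ is a high vowel immediately before /r/, so it lowers to [e]. /vurposxaogirfab/ → vorposxaogerfab.
Rule 4 (final devoicing): /b/ is a voiced obstruent in word-final position, so it devoices to [p]. /vorposxaogerfab/ → vorposxaogerfap.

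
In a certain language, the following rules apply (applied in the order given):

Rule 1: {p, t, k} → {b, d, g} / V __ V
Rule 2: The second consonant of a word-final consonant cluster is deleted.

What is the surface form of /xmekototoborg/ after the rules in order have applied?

xmegododobor

Rule 1 (intervocalic voicing): /k/ is a voiceless stop between vowels /e/ and /o/, so it voices to [g]. /t/ is a voiceless stop between vowels /o/ and /o/, so it voices to [d]. /t/ is a voiceless stop between vowels /o/ and /o/, so it voices to [d]. /xmekototoborg/ → xmegododoborg.
Rule 2 (final cluster simplification): /g/ is the second consonant of a word-final cluster /rg/, so it deletes. /xmegododoborg/ → xmegododobor.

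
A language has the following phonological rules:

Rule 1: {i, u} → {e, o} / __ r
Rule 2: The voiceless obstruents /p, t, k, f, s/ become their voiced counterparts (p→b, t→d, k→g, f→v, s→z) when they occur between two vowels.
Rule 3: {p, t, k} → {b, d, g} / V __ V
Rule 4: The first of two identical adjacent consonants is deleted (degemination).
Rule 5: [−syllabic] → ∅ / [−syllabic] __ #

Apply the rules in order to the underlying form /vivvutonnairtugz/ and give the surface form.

vivudonaertug

Rule 1 (pre-rhotic lowering): /i/ is a high vowel immediately before /r/, so it lowers to [e]. /vivvutonnairtugz/ → vivvutonnaertugz.
Rule 2 (intervocalic voicing): /t/ is a voiceless obstruent between vowels /u/ and /o/, so it voices to [d]. /vivvutonnaertugz/ → vivvudonnaertugz.
Rule 3 (intervocalic voicing): no segment meets the environment; /vivvudonnaertugz/ is unchanged.
Rule 4 (degemination): /vv/ is a geminate; the first /v/ deletes. /nn/ is a geminate; the first /n/ deletes. /vivvudonnaertugz/ → vivudonaertugz.
Rule 5 (final cluster simplification): /z/ is the second consonant of a word-final cluster /gz/, so it deletes. /vivudonaertugz/ → vivudonaertug.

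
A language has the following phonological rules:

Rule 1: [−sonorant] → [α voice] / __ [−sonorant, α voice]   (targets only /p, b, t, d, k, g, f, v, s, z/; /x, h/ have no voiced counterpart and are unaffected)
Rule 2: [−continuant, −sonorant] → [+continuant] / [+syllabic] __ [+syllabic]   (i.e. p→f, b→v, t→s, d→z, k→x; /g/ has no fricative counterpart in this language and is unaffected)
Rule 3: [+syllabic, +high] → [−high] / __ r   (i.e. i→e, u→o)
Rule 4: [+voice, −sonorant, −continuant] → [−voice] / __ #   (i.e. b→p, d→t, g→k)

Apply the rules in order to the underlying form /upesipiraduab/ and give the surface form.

ufesiferazuap

Rule 1 (regressive voicing assimilation): no segment meets the environment; /upesipiraduab/ is unchanged.
Rule 2 (intervocalic spirantization): /p/ is a stop between vowels /u/ and /e/, so it spirantizes to the fricative [f]. /p/ is a stop between vowels /i/ and /i/, so it spirantizes to the fricative [f]. /d/ is a stop between vowels /a/ and /u/, so it spirantizes to the fricative [z]. /upesipiraduab/ → ufesifirazuab.
Rule 3 (pre-rhotic lowering): /i/ is a high vowel immediately before /r/, so it lowers to [e]. /ufesifirazuab/ → ufesiferazuab.
Rule 4 (final devoicing): /b/ is a voiced stop in word-final position, so it devoices to [p]. /ufesiferazuab/ → ufesiferazuap.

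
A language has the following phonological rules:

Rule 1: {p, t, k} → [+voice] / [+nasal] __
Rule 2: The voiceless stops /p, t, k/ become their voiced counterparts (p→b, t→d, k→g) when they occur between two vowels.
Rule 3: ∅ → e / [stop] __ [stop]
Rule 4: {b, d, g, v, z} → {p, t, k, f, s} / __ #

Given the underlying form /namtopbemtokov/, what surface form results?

Rule 1 (post-nasal voicing): /t/ is a voiceless stop immediately after the nasal /m/, so it voices to [d]. /t/ is a voiceless stop immediately after the nasal /m/, so it voices to [d]. /namtopbemtokov/ → namdopbemdokov.
Rule 2 (intervocalic voicing): /k/ is a voiceless stop between vowels /o/ and /o/, so it voices to [g]. /namdopbemdokov/ → namdopbemdogov.
Rule 3 (stop-cluster e-epenthesis): /p/ and /b/ form a stop–stop cluster, so [e] is inserted between them. /namdopbemdogov/ → namdopebemdogov.
Rule 4 (final devoicing): /v/ is a voiced obstruent in word-final position, so it devoices to [f]. /namdopebemdogov/ → namdopebemdogof.

namdopebemdogof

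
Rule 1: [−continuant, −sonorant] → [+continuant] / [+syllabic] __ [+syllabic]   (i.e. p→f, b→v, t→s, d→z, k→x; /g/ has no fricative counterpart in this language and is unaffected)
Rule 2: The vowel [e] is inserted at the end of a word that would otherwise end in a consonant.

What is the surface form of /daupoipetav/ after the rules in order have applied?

daufoifesave

Rule 1 (intervocalic spirantization): /p/ is a stop between vowels /u/ and /o/, so it spirantizes to the fricative [f]. /p/ is a stop between vowels /i/ and /e/, so it spirantizes to the fricative [f]. /t/ is a stop between vowels /e/ and /a/, so it spirantizes to the fricative [s]. /daupoipetav/ → daufoifesav.
Rule 2 (final e-epenthesis): the form ends in the consonant /v/, so [e] is inserted word-finally. /daufoifesav/ → daufoifesave.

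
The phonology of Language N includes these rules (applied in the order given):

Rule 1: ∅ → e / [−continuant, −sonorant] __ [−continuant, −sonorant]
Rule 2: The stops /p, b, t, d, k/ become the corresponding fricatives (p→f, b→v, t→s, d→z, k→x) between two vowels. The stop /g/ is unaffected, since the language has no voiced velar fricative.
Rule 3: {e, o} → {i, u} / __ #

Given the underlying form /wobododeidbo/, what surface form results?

Rule 1 (stop-cluster e-epenthesis): /d/ and /b/ form a stop–stop cluster, so [e] is inserted between them. /wobododeidbo/ → wobododeidebo.
Rule 2 (intervocalic spirantization): /b/ is a stop between vowels /o/ and /o/, so it spirantizes to the fricative [v]. /d/ is a stop between vowels /o/ and /o/, so it spirantizes to the fricative [z]. /d/ is a stop between vowels /o/ and /e/, so it spirantizes to the fricative [z]. /d/ is a stop between vowels /i/ and /e/, so it spirantizes to the fricative [z]. /b/ is a stop between vowels /e/ and /o/, so it spirantizes to the fricative [v]. /wobododeidebo/ → wovozozeizevo.
Rule 3 (final vowel raising): /o/ is a mid vowel in word-final position, so it raises to [u]. /wovozozeizevo/ → wovozozeizevu.

wovozozeizevu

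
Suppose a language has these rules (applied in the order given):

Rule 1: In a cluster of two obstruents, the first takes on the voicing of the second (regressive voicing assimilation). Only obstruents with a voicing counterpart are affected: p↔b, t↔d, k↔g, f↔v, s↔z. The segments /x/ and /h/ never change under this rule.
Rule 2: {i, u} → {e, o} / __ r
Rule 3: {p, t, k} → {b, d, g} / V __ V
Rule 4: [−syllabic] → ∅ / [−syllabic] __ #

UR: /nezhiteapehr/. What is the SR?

neshideabeh

Rule 1 (regressive voicing assimilation): /z/ precedes the voiceless obstruent /h/, so it devoices to [s] by assimilation. /nezhiteapehr/ → neshiteapehr.
Rule 2 (pre-rhotic lowering): no segment meets the environment; /neshiteapehr/ is unchanged.
Rule 3 (intervocalic voicing): /t/ is a voiceless stop between vowels /i/ and /e/, so it voices to [d]. /p/ is a voiceless stop between vowels /a/ and /e/, so it voices to [b]. /neshiteapehr/ → neshideabehr.
Rule 4 (final cluster simplification): /r/ is the second consonant of a word-final cluster /hr/, so it deletes. /neshideabehr/ → neshideabeh.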